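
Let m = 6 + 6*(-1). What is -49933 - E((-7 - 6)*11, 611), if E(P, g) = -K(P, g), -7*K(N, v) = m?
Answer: -49933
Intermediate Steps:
m = 0 (m = 6 - 6 = 0)
K(N, v) = 0 (K(N, v) = -⅐*0 = 0)
E(P, g) = 0 (E(P, g) = -1*0 = 0)
-49933 - E((-7 - 6)*11, 611) = -49933 - 1*0 = -49933 + 0 = -49933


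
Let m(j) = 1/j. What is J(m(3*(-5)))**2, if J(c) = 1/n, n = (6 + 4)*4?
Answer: 1/1600 ≈ 0.00062500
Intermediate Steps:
n = 40 (n = 10*4 = 40)
J(c) = 1/40
J(m(3*(-5)))**2 = (1/40)**2 = 1/1600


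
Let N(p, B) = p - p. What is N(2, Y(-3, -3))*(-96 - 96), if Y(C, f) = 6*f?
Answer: 0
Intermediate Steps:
N(p, B) = 0
N(2, Y(-3, -3))*(-96 - 96) = 0*(-96 - 96) = 0*(-192) = 0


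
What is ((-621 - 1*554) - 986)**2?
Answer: 4669921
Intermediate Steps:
((-621 - 1*554) - 986)**2 = ((-621 - 554) - 986)**2 = (-1175 - 986)**2 = (-2161)**2 = 4669921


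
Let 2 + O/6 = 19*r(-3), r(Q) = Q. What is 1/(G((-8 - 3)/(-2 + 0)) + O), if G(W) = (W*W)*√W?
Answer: -11328/3849061 - 484*√22/3849061 ≈ -0.0035329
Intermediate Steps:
G(W) = W^(5/2) (G(W) = W²*√W = W^(5/2))
O = -354 (O = -12 + 6*(19*(-3)) = -12 + 6*(-57) = -12 - 342 = -354)
1/(G((-8 - 3)/(-2 + 0)) + O) = 1/(((-8 - 3)/(-2 + 0))^(5/2) - 354) = 1/((-11/(-2))^(5/2) - 354) = 1/((-11*(-½))^(5/2) - 354) = 1/((11/2)^(5/2) - 354) = 1/(121*√22/8 - 354) = 1/(-354 + 121*√22/8)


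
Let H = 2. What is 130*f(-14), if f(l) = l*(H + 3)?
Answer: -9100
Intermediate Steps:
f(l) = 5*l (f(l) = l*(2 + 3) = l*5 = 5*l)
130*f(-14) = 130*(5*(-14)) = 130*(-70) = -9100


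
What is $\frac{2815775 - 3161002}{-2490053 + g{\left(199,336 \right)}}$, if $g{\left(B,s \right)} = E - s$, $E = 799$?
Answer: $\frac{345227}{2489590} \approx 0.13867$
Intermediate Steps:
$g{\left(B,s \right)} = 799 - s$
$\frac{2815775 - 3161002}{-2490053 + g{\left(199,336 \right)}} = \frac{2815775 - 3161002}{-2490053 + \left(799 - 336\right)} = - \frac{345227}{-2490053 + \left(799 - 336\right)} = - \frac{345227}{-2490053 + 463} = - \frac{345227}{-2489590} = \left(-345227\right) \left(- \frac{1}{2489590}\right) = \frac{345227}{2489590}$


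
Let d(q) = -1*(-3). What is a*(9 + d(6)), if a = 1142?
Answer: 13704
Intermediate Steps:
d(q) = 3
a*(9 + d(6)) = 1142*(9 + 3) = 1142*12 = 13704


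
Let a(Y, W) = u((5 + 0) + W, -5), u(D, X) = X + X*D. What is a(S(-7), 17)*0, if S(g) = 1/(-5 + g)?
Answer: 0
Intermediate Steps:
u(D, X) = X + D*X
a(Y, W) = -30 - 5*W (a(Y, W) = -5*(1 + ((5 + 0) + W)) = -5*(1 + (5 + W)) = -5*(6 + W) = -30 - 5*W)
a(S(-7), 17)*0 = (-30 - 5*17)*0 = (-30 - 85)*0 = -115*0 = 0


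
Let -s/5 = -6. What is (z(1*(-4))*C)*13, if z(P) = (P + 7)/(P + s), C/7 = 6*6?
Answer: 378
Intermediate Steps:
s = 30 (s = -5*(-6) = 30)
C = 252 (C = 7*(6*6) = 7*36 = 252)
z(P) = (7 + P)/(30 + P) (z(P) = (P + 7)/(P + 30) = (7 + P)/(30 + P))
(z(1*(-4))*C)*13 = (((7 + 1*(-4))/(30 + 1*(-4)))*252)*13 = (((7 - 4)/(30 - 4))*252)*13 = ((3/26)*252)*13 = (378/13)*13 = 378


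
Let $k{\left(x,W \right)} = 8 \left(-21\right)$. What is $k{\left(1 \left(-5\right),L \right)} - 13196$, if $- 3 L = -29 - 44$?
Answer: $-13364$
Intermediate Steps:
$L = \frac{73}{3}$ ($L = - \frac{-29 - 44}{3} = \left(- \frac{1}{3}\right) \left(-73\right) = \frac{73}{3} \approx 24.333$)
$k{\left(x,W \right)} = -168$
$k{\left(1 \left(-5\right),L \right)} - 13196 = -168 - 13196 = -13364$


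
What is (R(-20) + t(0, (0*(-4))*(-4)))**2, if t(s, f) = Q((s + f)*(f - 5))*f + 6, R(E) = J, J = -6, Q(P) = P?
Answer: 0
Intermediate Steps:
R(E) = -6
t(s, f) = 6 + f*(-5 + f)*(f + s) (t(s, f) = ((s + f)*(f - 5))*f + 6 = ((f + s)*(-5 + f))*f + 6 = ((-5 + f)*(f + s))*f + 6 = f*(-5 + f)*(f + s) + 6 = 6 + f*(-5 + f)*(f + s))
(R(-20) + t(0, (0*(-4))*(-4)))**2 = (-6 + (6 + ((0*(-4))*(-4))*(((0*(-4))*(-4))**2 - 5*0*(-4)*(-4) - 5*0 + ((0*(-4))*(-4))*0)))**2 = (-6 + (6 + (0*(-4))*((0*(-4))**2 - 0*(-4) + 0 + (0*(-4))*0)))**2 = (-6 + (6 + 0*(0**2 - 5*0 + 0 + 0*0)))**2 = (-6 + (6 + 0*(0 + 0 + 0 + 0)))**2 = (-6 + (6 + 0*0))**2 = (-6 + (6 + 0))**2 = (-6 + 6)**2 = 0**2 = 0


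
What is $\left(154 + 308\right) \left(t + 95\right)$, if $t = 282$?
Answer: $174174$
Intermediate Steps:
$\left(154 + 308\right) \left(t + 95\right) = \left(154 + 308\right) \left(282 + 95\right) = 462 \cdot 377 = 174174$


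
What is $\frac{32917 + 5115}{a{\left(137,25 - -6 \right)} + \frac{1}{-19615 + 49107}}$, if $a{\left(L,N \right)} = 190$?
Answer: $\frac{1121639744}{5603481} \approx 200.17$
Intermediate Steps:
$\frac{32917 + 5115}{a{\left(137,25 - -6 \right)} + \frac{1}{-19615 + 49107}} = \frac{32917 + 5115}{190 + \frac{1}{-19615 + 49107}} = \frac{38032}{190 + \frac{1}{29492}} = \frac{38032}{\frac{5603481}{29492}} = 38032 \cdot \frac{29492}{5603481} = \frac{1121639744}{5603481}$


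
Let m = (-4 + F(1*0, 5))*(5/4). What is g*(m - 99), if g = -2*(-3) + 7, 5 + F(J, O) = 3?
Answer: -2769/2 ≈ -1384.5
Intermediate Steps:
F(J, O) = -2 (F(J, O) = -5 + 3 = -2)
m = -15/2 (m = (-4 - 2)*(5/4) = -30/4 = -6*5/4 = -15/2 ≈ -7.5000)
g = 13 (g = 6 + 7 = 13)
g*(m - 99) = 13*(-15/2 - 99) = 13*(-213/2) = -2769/2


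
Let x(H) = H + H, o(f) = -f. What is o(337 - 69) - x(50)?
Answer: -368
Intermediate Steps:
x(H) = 2*H
o(337 - 69) - x(50) = -(337 - 69) - 2*50 = -1*268 - 1*100 = -268 - 100 = -368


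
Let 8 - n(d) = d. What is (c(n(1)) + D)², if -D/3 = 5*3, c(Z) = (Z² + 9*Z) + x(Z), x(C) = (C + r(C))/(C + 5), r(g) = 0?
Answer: 657721/144 ≈ 4567.5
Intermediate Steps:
n(d) = 8 - d
x(C) = C/(5 + C) (x(C) = (C + 0)/(C + 5) = C/(5 + C))
c(Z) = Z² + 9*Z + Z/(5 + Z) (c(Z) = (Z² + 9*Z) + Z/(5 + Z) = Z² + 9*Z + Z/(5 + Z))
D = -45 (D = -15*3 = -3*15 = -45)
(c(n(1)) + D)² = ((8 - 1*1)*(1 + (5 + (8 - 1*1))*(9 + (8 - 1*1)))/(5 + (8 - 1*1)) - 45)² = ((8 - 1)*(1 + (5 + (8 - 1))*(9 + (8 - 1)))/(5 + (8 - 1)) - 45)² = (7*(1 + (5 + 7)*(9 + 7))/(5 + 7) - 45)² = (7*(1 + 12*16)/12 - 45)² = (7*(1/12)*(1 + 192) - 45)² = (7*(1/12)*193 - 45)² = (1351/12 - 45)² = (811/12)² = 657721/144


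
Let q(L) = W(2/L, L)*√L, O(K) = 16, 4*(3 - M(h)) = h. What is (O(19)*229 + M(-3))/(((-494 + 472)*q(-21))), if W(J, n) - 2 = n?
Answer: -14671*I*√21/35112 ≈ -1.9148*I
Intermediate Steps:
W(J, n) = 2 + n
M(h) = 3 - h/4
q(L) = √L*(2 + L) (q(L) = (2 + L)*√L = √L*(2 + L))
(O(19)*229 + M(-3))/(((-494 + 472)*q(-21))) = (16*229 + (3 - ¼*(-3)))/(((-494 + 472)*(√(-21)*(2 - 21)))) = (3664 + (3 + ¾))/((-22*I*√21*(-19))) = (3664 + 15/4)/((-(-418)*I*√21)) = 14671/(4*((418*I*√21))) = 14671*(-I*√21/8778)/4 = -14671*I*√21/35112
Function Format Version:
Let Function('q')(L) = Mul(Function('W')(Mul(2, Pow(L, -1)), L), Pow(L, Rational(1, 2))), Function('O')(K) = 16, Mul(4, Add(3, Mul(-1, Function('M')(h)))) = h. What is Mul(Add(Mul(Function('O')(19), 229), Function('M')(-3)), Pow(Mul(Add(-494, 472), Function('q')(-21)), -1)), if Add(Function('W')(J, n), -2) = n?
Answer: Mul(Rational(-14671, 35112), I, Pow(21, Rational(1, 2))) ≈ Mul(-1.9148, I)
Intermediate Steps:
Function('W')(J, n) = Add(2, n)
Function('M')(h) = Add(3, Mul(Rational(-1, 4), h))
Function('q')(L) = Mul(Pow(L, Rational(1, 2)), Add(2, L)) (Function('q')(L) = Mul(Add(2, L), Pow(L, Rational(1, 2))) = Mul(Pow(L, Rational(1, 2)), Add(2, L)))
Mul(Add(Mul(Function('O')(19), 229), Function('M')(-3)), Pow(Mul(Add(-494, 472), Function('q')(-21)), -1)) = Mul(Add(Mul(16, 229), Add(3, Mul(Rational(-1, 4), -3))), Pow(Mul(Add(-494, 472), Mul(Pow(-21, Rational(1, 2)), Add(2, -21))), -1)) = Mul(Add(3664, Add(3, Rational(3, 4))), Pow(Mul(-22, Mul(Mul(I, Pow(21, Rational(1, 2))), -19)), -1)) = Mul(Add(3664, Rational(15, 4)), Pow(Mul(-22, Mul(-19, I, Pow(21, Rational(1, 2)))), -1)) = Mul(Rational(14671, 4), Pow(Mul(418, I, Pow(21, Rational(1, 2))), -1)) = Mul(Rational(14671, 4), Mul(Rational(-1, 8778), I, Pow(21, Rational(1, 2)))) = Mul(Rational(-14671, 35112), I, Pow(21, Rational(1, 2)))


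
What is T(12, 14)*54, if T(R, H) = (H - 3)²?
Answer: 6534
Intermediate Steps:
T(R, H) = (-3 + H)²
T(12, 14)*54 = (-3 + 14)²*54 = 11²*54 = 121*54 = 6534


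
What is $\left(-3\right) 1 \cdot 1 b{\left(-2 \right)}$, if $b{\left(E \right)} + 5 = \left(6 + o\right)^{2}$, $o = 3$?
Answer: $-228$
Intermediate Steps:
$b{\left(E \right)} = 76$ ($b{\left(E \right)} = -5 + \left(6 + 3\right)^{2} = -5 + 9^{2} = -5 + 81 = 76$)
$\left(-3\right) 1 \cdot 1 b{\left(-2 \right)} = \left(-3\right) 1 \cdot 1 \cdot 76 = \left(-3\right) 1 \cdot 76 = \left(-3\right) 76 = -228$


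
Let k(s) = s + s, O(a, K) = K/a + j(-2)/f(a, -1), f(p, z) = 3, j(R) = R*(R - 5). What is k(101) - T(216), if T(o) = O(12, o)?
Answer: 538/3 ≈ 179.33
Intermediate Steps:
j(R) = R*(-5 + R)
O(a, K) = 14/3 + K/a (O(a, K) = K/a - 2*(-5 - 2)/3 = K/a - 2*(-7)*(⅓) = K/a + 14*(⅓) = K/a + 14/3 = 14/3 + K/a)
k(s) = 2*s
T(o) = 14/3 + o/12
k(101) - T(216) = 2*101 - (14/3 + (1/12)*216) = 202 - (14/3 + 18) = 202 - 1*68/3 = 202 - 68/3 = 538/3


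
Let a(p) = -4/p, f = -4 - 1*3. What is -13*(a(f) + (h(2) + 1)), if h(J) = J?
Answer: -325/7 ≈ -46.429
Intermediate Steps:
f = -7 (f = -4 - 3 = -7)
-13*(a(f) + (h(2) + 1)) = -13*(-4/(-7) + (2 + 1)) = -13*(-4*(-⅐) + 3) = -13*(4/7 + 3) = -13*25/7 = -325/7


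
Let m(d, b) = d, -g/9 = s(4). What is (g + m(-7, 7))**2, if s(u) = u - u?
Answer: 49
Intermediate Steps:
s(u) = 0
g = 0 (g = -9*0 = 0)
(g + m(-7, 7))**2 = (0 - 7)**2 = (-7)**2 = 49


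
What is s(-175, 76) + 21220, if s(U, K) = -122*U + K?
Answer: 42646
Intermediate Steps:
s(U, K) = K - 122*U
s(-175, 76) + 21220 = (76 - 122*(-175)) + 21220 = (76 + 21350) + 21220 = 21426 + 21220 = 42646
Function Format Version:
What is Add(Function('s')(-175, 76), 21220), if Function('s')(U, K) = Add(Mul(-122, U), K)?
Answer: 42646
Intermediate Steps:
Function('s')(U, K) = Add(K, Mul(-122, U))
Add(Function('s')(-175, 76), 21220) = Add(Add(76, Mul(-122, -175)), 21220) = Add(Add(76, 21350), 21220) = Add(21426, 21220) = 42646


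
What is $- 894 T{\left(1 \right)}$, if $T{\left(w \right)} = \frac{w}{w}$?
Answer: $-894$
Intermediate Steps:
$T{\left(w \right)} = 1$
$- 894 T{\left(1 \right)} = \left(-894\right) 1 = -894$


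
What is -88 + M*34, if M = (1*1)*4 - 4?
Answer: -88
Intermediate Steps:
M = 0 (M = 1*4 - 4 = 4 - 4 = 0)
-88 + M*34 = -88 + 0*34 = -88 + 0 = -88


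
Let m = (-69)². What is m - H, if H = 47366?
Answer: -42605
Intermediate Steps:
m = 4761
m - H = 4761 - 1*47366 = 4761 - 47366 = -42605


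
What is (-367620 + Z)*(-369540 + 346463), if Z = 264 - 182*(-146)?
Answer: 7864272368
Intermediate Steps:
Z = 26836 (Z = 264 + 26572 = 26836)
(-367620 + Z)*(-369540 + 346463) = (-367620 + 26836)*(-369540 + 346463) = -340784*(-23077) = 7864272368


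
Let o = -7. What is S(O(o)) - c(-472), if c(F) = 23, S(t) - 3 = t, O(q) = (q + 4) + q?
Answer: -30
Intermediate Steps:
O(q) = 4 + 2*q (O(q) = (4 + q) + q = 4 + 2*q)
S(t) = 3 + t
S(O(o)) - c(-472) = (3 + (4 + 2*(-7))) - 1*23 = (3 + (4 - 14)) - 23 = (3 - 10) - 23 = -7 - 23 = -30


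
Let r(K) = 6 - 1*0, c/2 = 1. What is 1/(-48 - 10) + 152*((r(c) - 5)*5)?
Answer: 44079/58 ≈ 759.98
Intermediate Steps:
c = 2 (c = 2*1 = 2)
r(K) = 6 (r(K) = 6 + 0 = 6)
1/(-48 - 10) + 152*((r(c) - 5)*5) = 1/(-48 - 10) + 152*((6 - 5)*5) = 1/(-58) + 152*(1*5) = -1/58 + 152*5 = -1/58 + 760 = 44079/58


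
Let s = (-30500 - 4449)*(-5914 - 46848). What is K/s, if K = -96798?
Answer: -48399/921989569 ≈ -5.2494e-5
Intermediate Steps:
s = 1843979138 (s = -34949*(-52762) = 1843979138)
K/s = -96798/1843979138 = -96798*1/1843979138 = -48399/921989569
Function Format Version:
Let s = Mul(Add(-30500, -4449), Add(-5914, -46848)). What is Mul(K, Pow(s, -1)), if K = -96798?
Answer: Rational(-48399, 921989569) ≈ -5.2494e-5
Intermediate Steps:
s = 1843979138 (s = Mul(-34949, -52762) = 1843979138)
Mul(K, Pow(s, -1)) = Mul(-96798, Pow(1843979138, -1)) = Mul(-96798, Rational(1, 1843979138)) = Rational(-48399, 921989569)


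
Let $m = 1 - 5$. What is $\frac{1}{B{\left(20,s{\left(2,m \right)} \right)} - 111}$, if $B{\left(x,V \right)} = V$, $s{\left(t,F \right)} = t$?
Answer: $- \frac{1}{109} \approx -0.0091743$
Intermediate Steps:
$m = -4$ ($m = 1 - 5 = -4$)
$\frac{1}{B{\left(20,s{\left(2,m \right)} \right)} - 111} = \frac{1}{2 - 111} = \frac{1}{-109} = - \frac{1}{109}$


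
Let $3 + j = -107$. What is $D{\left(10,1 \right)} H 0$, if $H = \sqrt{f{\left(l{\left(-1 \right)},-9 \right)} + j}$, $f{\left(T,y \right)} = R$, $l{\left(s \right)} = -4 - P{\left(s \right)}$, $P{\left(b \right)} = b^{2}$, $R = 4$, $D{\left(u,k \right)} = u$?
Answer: $0$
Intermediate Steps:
$j = -110$ ($j = -3 - 107 = -110$)
$l{\left(s \right)} = -4 - s^{2}$
$f{\left(T,y \right)} = 4$
$H = i \sqrt{106}$ ($H = \sqrt{4 - 110} = \sqrt{-106} = i \sqrt{106} \approx 10.296 i$)
$D{\left(10,1 \right)} H 0 = 10 i \sqrt{106} \cdot 0 = 0$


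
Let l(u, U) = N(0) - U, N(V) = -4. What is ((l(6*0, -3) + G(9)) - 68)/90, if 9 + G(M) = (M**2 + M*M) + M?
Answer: 31/30 ≈ 1.0333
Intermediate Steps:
G(M) = -9 + M + 2*M**2 (G(M) = -9 + ((M**2 + M*M) + M) = -9 + ((M**2 + M**2) + M) = -9 + (2*M**2 + M) = -9 + (M + 2*M**2) = -9 + M + 2*M**2)
l(u, U) = -4 - U
((l(6*0, -3) + G(9)) - 68)/90 = (((-4 - 1*(-3)) + (-9 + 9 + 2*9**2)) - 68)/90 = (((-4 + 3) + (-9 + 9 + 2*81)) - 68)*(1/90) = ((-1 + (-9 + 9 + 162)) - 68)*(1/90) = ((-1 + 162) - 68)*(1/90) = (161 - 68)*(1/90) = 93*(1/90) = 31/30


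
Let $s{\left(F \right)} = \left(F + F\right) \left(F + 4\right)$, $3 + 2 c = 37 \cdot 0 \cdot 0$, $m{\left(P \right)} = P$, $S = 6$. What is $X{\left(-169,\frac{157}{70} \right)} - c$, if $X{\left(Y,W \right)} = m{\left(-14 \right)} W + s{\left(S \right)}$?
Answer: $\frac{901}{10} \approx 90.1$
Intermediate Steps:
$c = - \frac{3}{2}$ ($c = - \frac{3}{2} + \frac{37 \cdot 0 \cdot 0}{2} = - \frac{3}{2} + \frac{0 \cdot 0}{2} = - \frac{3}{2} + \frac{1}{2} \cdot 0 = - \frac{3}{2} + 0 = - \frac{3}{2} \approx -1.5$)
$s{\left(F \right)} = 2 F \left(4 + F\right)$
$X{\left(Y,W \right)} = 120 - 14 W$ ($X{\left(Y,W \right)} = - 14 W + 2 \cdot 6 \left(4 + 6\right) = - 14 W + 2 \cdot 6 \cdot 10 = - 14 W + 120 = 120 - 14 W$)
$X{\left(-169,\frac{157}{70} \right)} - c = \left(120 - 14 \cdot \frac{157}{70}\right) - - \frac{3}{2} = \left(120 - 14 \cdot 157 \cdot \frac{1}{70}\right) + \frac{3}{2} = \left(120 - \frac{157}{5}\right) + \frac{3}{2} = \frac{443}{5} + \frac{3}{2} = \frac{901}{10}$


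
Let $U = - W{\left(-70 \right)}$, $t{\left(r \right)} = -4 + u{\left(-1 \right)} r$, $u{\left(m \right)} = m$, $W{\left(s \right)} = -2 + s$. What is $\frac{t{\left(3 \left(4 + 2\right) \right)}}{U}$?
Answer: $- \frac{11}{36} \approx -0.30556$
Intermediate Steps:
$t{\left(r \right)} = -4 - r$
$U = 72$ ($U = - (-2 - 70) = \left(-1\right) \left(-72\right) = 72$)
$\frac{t{\left(3 \left(4 + 2\right) \right)}}{U} = \frac{-4 - 3 \left(4 + 2\right)}{72} = \left(-4 - 3 \cdot 6\right) \frac{1}{72} = \left(-4 - 18\right) \frac{1}{72} = \left(-22\right) \frac{1}{72} = - \frac{11}{36}$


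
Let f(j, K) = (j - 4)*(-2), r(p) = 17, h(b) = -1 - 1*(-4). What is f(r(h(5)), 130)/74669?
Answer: -26/74669 ≈ -0.00034820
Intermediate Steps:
h(b) = 3 (h(b) = -1 + 4 = 3)
f(j, K) = 8 - 2*j (f(j, K) = (-4 + j)*(-2) = 8 - 2*j)
f(r(h(5)), 130)/74669 = (8 - 2*17)/74669 = (8 - 34)*(1/74669) = -26*1/74669 = -26/74669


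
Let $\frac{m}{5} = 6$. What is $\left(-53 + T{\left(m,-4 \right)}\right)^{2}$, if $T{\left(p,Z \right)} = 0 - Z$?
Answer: $2401$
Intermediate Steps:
$m = 30$ ($m = 5 \cdot 6 = 30$)
$T{\left(p,Z \right)} = - Z$
$\left(-53 + T{\left(m,-4 \right)}\right)^{2} = \left(-53 - -4\right)^{2} = \left(-53 + 4\right)^{2} = \left(-49\right)^{2} = 2401$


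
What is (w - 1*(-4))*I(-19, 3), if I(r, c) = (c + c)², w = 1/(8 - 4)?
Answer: 153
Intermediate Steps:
w = ¼ (w = 1/4 = ¼ ≈ 0.25000)
I(r, c) = 4*c² (I(r, c) = (2*c)² = 4*c²)
(w - 1*(-4))*I(-19, 3) = (¼ - 1*(-4))*(4*3²) = (¼ + 4)*(4*9) = (17/4)*36 = 153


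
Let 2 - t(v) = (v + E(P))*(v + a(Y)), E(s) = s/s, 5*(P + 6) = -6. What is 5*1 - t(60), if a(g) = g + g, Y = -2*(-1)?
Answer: 3907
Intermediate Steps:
P = -36/5 (P = -6 + (⅕)*(-6) = -6 - 6/5 = -36/5 ≈ -7.2000)
Y = 2
a(g) = 2*g
E(s) = 1
t(v) = 2 - (1 + v)*(4 + v) (t(v) = 2 - (v + 1)*(v + 2*2) = 2 - (1 + v)*(v + 4) = 2 - (1 + v)*(4 + v))
5*1 - t(60) = 5*1 - (-2 - 1*60² - 5*60) = 5 - (-2 - 1*3600 - 300) = 5 - (-2 - 3600 - 300) = 5 - 1*(-3902) = 5 + 3902 = 3907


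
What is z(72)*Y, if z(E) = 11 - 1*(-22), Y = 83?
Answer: 2739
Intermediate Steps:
z(E) = 33 (z(E) = 11 + 22 = 33)
z(72)*Y = 33*83 = 2739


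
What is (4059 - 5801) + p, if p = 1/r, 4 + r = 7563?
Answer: -13167777/7559 ≈ -1742.0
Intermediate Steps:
r = 7559 (r = -4 + 7563 = 7559)
p = 1/7559 ≈ 0.00013229
(4059 - 5801) + p = (4059 - 5801) + 1/7559 = -1742 + 1/7559 = -13167777/7559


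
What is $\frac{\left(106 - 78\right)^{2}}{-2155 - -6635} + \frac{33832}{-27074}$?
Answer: $- \frac{581881}{541480} \approx -1.0746$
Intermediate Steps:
$\frac{\left(106 - 78\right)^{2}}{-2155 - -6635} + \frac{33832}{-27074} = \frac{28^{2}}{-2155 + 6635} + 33832 \left(- \frac{1}{27074}\right) = \frac{784}{4480} - \frac{16916}{13537} = 784 \cdot \frac{1}{4480} - \frac{16916}{13537} = \frac{7}{40} - \frac{16916}{13537} = - \frac{581881}{541480}$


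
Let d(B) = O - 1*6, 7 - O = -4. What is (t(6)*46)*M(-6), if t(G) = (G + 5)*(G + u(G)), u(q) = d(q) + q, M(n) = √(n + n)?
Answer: 17204*I*√3 ≈ 29798.0*I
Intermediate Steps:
O = 11 (O = 7 - 1*(-4) = 7 + 4 = 11)
d(B) = 5 (d(B) = 11 - 1*6 = 11 - 6 = 5)
M(n) = √2*√n (M(n) = √(2*n) = √2*√n)
u(q) = 5 + q
t(G) = (5 + G)*(5 + 2*G) (t(G) = (G + 5)*(G + (5 + G)) = (5 + G)*(5 + 2*G))
(t(6)*46)*M(-6) = ((25 + 2*6² + 15*6)*46)*(√2*√(-6)) = ((25 + 2*36 + 90)*46)*(√2*(I*√6)) = ((25 + 72 + 90)*46)*(2*I*√3) = (187*46)*(2*I*√3) = 8602*(2*I*√3) = 17204*I*√3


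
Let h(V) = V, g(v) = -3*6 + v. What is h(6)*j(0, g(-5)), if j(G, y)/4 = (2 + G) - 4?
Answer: -48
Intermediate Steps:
g(v) = -18 + v
j(G, y) = -8 + 4*G (j(G, y) = 4*((2 + G) - 4) = 4*(-2 + G) = -8 + 4*G)
h(6)*j(0, g(-5)) = 6*(-8 + 4*0) = 6*(-8 + 0) = 6*(-8) = -48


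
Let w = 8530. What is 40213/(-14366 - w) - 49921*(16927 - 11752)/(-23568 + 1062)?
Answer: 985679084837/85882896 ≈ 11477.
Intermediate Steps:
40213/(-14366 - w) - 49921*(16927 - 11752)/(-23568 + 1062) = 40213/(-14366 - 1*8530) - 49921*(16927 - 11752)/(-23568 + 1062) = 40213/(-14366 - 8530) - 49921/((-22506/5175)) = 40213/(-22896) - 49921/((-22506*1/5175)) = 40213*(-1/22896) - 49921/(-7502/1725) = -40213/22896 - 49921*(-1725/7502) = -40213/22896 + 86113725/7502 = 985679084837/85882896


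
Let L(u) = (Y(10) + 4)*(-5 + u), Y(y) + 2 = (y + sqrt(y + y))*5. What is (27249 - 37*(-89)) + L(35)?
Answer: 32102 + 300*sqrt(5) ≈ 32773.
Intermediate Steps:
Y(y) = -2 + 5*y + 5*sqrt(2)*sqrt(y) (Y(y) = -2 + (y + sqrt(y + y))*5 = -2 + (y + sqrt(2*y))*5 = -2 + (y + sqrt(2)*sqrt(y))*5 = -2 + (5*y + 5*sqrt(2)*sqrt(y)) = -2 + 5*y + 5*sqrt(2)*sqrt(y))
L(u) = (-5 + u)*(52 + 10*sqrt(5)) (L(u) = ((-2 + 5*10 + 5*sqrt(2)*sqrt(10)) + 4)*(-5 + u) = ((-2 + 50 + 10*sqrt(5)) + 4)*(-5 + u) = ((48 + 10*sqrt(5)) + 4)*(-5 + u) = (52 + 10*sqrt(5))*(-5 + u) = (-5 + u)*(52 + 10*sqrt(5)))
(27249 - 37*(-89)) + L(35) = (27249 - 37*(-89)) + (-260 - 50*sqrt(5) + 52*35 + 10*35*sqrt(5)) = (27249 + 3293) + (-260 - 50*sqrt(5) + 1820 + 350*sqrt(5)) = 30542 + (1560 + 300*sqrt(5)) = 32102 + 300*sqrt(5)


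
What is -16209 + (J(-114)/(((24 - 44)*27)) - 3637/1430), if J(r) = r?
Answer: -104319923/6435 ≈ -16211.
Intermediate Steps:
-16209 + (J(-114)/(((24 - 44)*27)) - 3637/1430) = -16209 + (-114*1/(27*(24 - 44)) - 3637/1430) = -16209 + (-114/((-20*27)) - 3637*1/1430) = -16209 + (-114/(-540) - 3637/1430) = -16209 + (-114*(-1/540) - 3637/1430) = -16209 + (19/90 - 3637/1430) = -16209 - 15008/6435 = -104319923/6435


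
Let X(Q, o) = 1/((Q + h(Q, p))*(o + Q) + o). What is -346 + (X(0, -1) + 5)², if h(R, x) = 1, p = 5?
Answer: -1303/4 ≈ -325.75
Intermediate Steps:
X(Q, o) = 1/(o + (1 + Q)*(Q + o)) (X(Q, o) = 1/((Q + 1)*(o + Q) + o) = 1/((1 + Q)*(Q + o) + o) = 1/(o + (1 + Q)*(Q + o)))
-346 + (X(0, -1) + 5)² = -346 + (1/(0 + 0² + 2*(-1) + 0*(-1)) + 5)² = -346 + (1/(0 + 0 - 2 + 0) + 5)² = -346 + (1/(-2) + 5)² = -346 + (-½ + 5)² = -346 + (9/2)² = -346 + 81/4 = -1303/4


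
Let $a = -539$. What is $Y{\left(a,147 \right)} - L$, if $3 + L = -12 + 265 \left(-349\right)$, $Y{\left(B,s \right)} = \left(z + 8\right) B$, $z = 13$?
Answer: $81181$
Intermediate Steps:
$Y{\left(B,s \right)} = 21 B$ ($Y{\left(B,s \right)} = \left(13 + 8\right) B = 21 B$)
$L = -92500$ ($L = -3 + \left(-12 + 265 \left(-349\right)\right) = -3 - 92497 = -92500$)
$Y{\left(a,147 \right)} - L = 21 \left(-539\right) - -92500 = -11319 + 92500 = 81181$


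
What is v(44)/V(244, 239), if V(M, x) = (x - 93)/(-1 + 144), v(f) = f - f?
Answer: 0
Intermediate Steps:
v(f) = 0
V(M, x) = -93/143 + x/143 (V(M, x) = (-93 + x)/143 = (-93 + x)*(1/143) = -93/143 + x/143)
v(44)/V(244, 239) = 0/(-93/143 + (1/143)*239) = 0/(-93/143 + 239/143) = 0/(146/143) = 0*(143/146) = 0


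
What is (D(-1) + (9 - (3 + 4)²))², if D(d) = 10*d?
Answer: 2500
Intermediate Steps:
(D(-1) + (9 - (3 + 4)²))² = (10*(-1) + (9 - (3 + 4)²))² = (-10 + (9 - 1*7²))² = (-10 + (9 - 1*49))² = (-10 + (9 - 49))² = (-10 - 40)² = (-50)² = 2500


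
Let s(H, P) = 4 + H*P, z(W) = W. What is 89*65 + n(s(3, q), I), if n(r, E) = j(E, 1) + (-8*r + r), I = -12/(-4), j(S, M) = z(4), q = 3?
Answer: 5698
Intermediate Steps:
j(S, M) = 4
I = 3 (I = -12*(-¼) = 3)
n(r, E) = 4 - 7*r (n(r, E) = 4 + (-8*r + r) = 4 - 7*r)
89*65 + n(s(3, q), I) = 89*65 + (4 - 7*(4 + 3*3)) = 5785 + (4 - 7*(4 + 9)) = 5785 + (4 - 7*13) = 5785 + (4 - 91) = 5785 - 87 = 5698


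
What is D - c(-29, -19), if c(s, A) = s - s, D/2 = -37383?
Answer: -74766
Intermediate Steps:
D = -74766 (D = 2*(-37383) = -74766)
c(s, A) = 0
D - c(-29, -19) = -74766 - 1*0 = -74766 + 0 = -74766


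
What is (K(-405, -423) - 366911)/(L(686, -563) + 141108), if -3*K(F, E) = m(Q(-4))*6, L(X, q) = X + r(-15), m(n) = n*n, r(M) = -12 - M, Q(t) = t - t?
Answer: -21583/8341 ≈ -2.5876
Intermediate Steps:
Q(t) = 0
m(n) = n²
L(X, q) = 3 + X (L(X, q) = X + (-12 - 1*(-15)) = X + (-12 + 15) = X + 3 = 3 + X)
K(F, E) = 0 (K(F, E) = -0²*6/3 = -0*6 = -⅓*0 = 0)
(K(-405, -423) - 366911)/(L(686, -563) + 141108) = (0 - 366911)/((3 + 686) + 141108) = -366911/(689 + 141108) = -366911/141797 = -366911*1/141797 = -21583/8341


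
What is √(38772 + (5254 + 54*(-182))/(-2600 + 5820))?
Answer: 11*√830555530/1610 ≈ 196.90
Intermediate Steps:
√(38772 + (5254 + 54*(-182))/(-2600 + 5820)) = √(38772 + (5254 - 9828)/3220) = √(38772 - 4574*1/3220) = √(38772 - 2287/1610) = √(62420633/1610) = 11*√830555530/1610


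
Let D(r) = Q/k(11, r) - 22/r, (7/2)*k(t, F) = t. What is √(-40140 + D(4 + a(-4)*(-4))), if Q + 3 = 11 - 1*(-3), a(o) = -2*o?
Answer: 5*I*√78666/7 ≈ 200.34*I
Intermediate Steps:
k(t, F) = 2*t/7
Q = 11 (Q = -3 + (11 - 1*(-3)) = -3 + (11 + 3) = -3 + 14 = 11)
D(r) = 7/2 - 22/r (D(r) = 11/(((2/7)*11)) - 22/r = 11/(22/7) - 22/r = 11*(7/22) - 22/r = 7/2 - 22/r)
√(-40140 + D(4 + a(-4)*(-4))) = √(-40140 + (7/2 - 22/(4 - 2*(-4)*(-4)))) = √(-40140 + (7/2 - 22/(4 + 8*(-4)))) = √(-40140 + (7/2 - 22/(4 - 32))) = √(-40140 + (7/2 - 22/(-28))) = √(-40140 + (7/2 - 22*(-1/28))) = √(-40140 + (7/2 + 11/14)) = √(-40140 + 30/7) = √(-280950/7) = 5*I*√78666/7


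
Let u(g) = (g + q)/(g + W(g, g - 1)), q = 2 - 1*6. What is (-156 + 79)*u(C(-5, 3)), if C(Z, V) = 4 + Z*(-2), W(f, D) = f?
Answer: -55/2 ≈ -27.500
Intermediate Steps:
q = -4 (q = 2 - 6 = -4)
C(Z, V) = 4 - 2*Z
u(g) = (-4 + g)/(2*g) (u(g) = (g - 4)/(g + g) = (-4 + g)/((2*g)) = (-4 + g)*(1/(2*g)) = (-4 + g)/(2*g))
(-156 + 79)*u(C(-5, 3)) = (-156 + 79)*((-4 + (4 - 2*(-5)))/(2*(4 - 2*(-5)))) = -77*(-4 + (4 + 10))/(2*(4 + 10)) = -77*(-4 + 14)/(2*14) = -77*10/(2*14) = -77*5/14 = -55/2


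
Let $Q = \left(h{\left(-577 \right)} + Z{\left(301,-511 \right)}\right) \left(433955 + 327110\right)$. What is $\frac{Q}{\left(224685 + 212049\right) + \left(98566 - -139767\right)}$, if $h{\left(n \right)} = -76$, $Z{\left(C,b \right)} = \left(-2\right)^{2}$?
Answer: $- \frac{54796680}{675067} \approx -81.172$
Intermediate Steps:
$Z{\left(C,b \right)} = 4$
$Q = -54796680$ ($Q = \left(-76 + 4\right) \left(433955 + 327110\right) = \left(-72\right) 761065 = -54796680$)
$\frac{Q}{\left(224685 + 212049\right) + \left(98566 - -139767\right)} = - \frac{54796680}{\left(224685 + 212049\right) + \left(98566 - -139767\right)} = - \frac{54796680}{436734 + \left(98566 + 139767\right)} = - \frac{54796680}{436734 + 238333} = - \frac{54796680}{675067}$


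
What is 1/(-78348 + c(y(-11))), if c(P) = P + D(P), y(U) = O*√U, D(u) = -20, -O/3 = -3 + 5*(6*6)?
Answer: I/(-78368*I + 531*√11) ≈ -1.2754e-5 + 2.8661e-7*I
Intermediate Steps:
O = -531 (O = -3*(-3 + 5*(6*6)) = -3*(-3 + 5*36) = -3*(-3 + 180) = -3*177 = -531)
y(U) = -531*√U
c(P) = -20 + P (c(P) = P - 20 = -20 + P)
1/(-78348 + c(y(-11))) = 1/(-78348 + (-20 - 531*I*√11)) = 1/(-78368 - 531*I*√11)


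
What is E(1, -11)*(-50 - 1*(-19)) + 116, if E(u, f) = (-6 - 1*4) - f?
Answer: 85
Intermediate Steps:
E(u, f) = -10 - f (E(u, f) = (-6 - 4) - f = -10 - f)
E(1, -11)*(-50 - 1*(-19)) + 116 = (-10 - 1*(-11))*(-50 - 1*(-19)) + 116 = (-10 + 11)*(-50 + 19) + 116 = 1*(-31) + 116 = -31 + 116 = 85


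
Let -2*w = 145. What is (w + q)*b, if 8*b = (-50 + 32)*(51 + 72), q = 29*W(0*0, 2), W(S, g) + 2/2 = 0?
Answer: 224721/8 ≈ 28090.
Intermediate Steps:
W(S, g) = -1 (W(S, g) = -1 + 0 = -1)
w = -145/2 (w = -1/2*145 = -145/2 ≈ -72.500)
q = -29 (q = 29*(-1) = -29)
b = -1107/4 (b = ((-50 + 32)*(51 + 72))/8 = (-18*123)/8 = (1/8)*(-2214) = -1107/4 ≈ -276.75)
(w + q)*b = (-145/2 - 29)*(-1107/4) = -203/2*(-1107/4) = 224721/8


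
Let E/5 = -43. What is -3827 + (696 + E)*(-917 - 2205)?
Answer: -1505509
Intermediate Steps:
E = -215 (E = 5*(-43) = -215)
-3827 + (696 + E)*(-917 - 2205) = -3827 + (696 - 215)*(-917 - 2205) = -3827 + 481*(-3122) = -3827 - 1501682 = -1505509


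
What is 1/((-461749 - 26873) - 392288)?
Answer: -1/880910 ≈ -1.1352e-6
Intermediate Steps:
1/((-461749 - 26873) - 392288) = 1/(-488622 - 392288) = 1/(-880910) = -1/880910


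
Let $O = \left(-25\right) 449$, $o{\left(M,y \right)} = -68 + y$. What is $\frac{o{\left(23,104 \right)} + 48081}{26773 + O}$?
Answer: $\frac{48117}{15548} \approx 3.0947$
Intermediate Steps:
$O = -11225$
$\frac{o{\left(23,104 \right)} + 48081}{26773 + O} = \frac{\left(-68 + 104\right) + 48081}{26773 - 11225} = \frac{36 + 48081}{15548} = 48117 \cdot \frac{1}{15548} = \frac{48117}{15548}$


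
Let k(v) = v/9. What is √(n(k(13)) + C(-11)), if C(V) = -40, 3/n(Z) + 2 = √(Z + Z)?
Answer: √(-249 + 40*√26)/√(6 - √26) ≈ 7.0703*I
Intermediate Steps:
k(v) = v/9 (k(v) = v*(⅑) = v/9)
n(Z) = 3/(-2 + √2*√Z) (n(Z) = 3/(-2 + √(Z + Z)) = 3/(-2 + √(2*Z)) = 3/(-2 + √2*√Z))
√(n(k(13)) + C(-11)) = √(3/(-2 + √2*√((⅑)*13)) - 40) = √(3/(-2 + √2*√(13/9)) - 40) = √(3/(-2 + √2*(√13/3)) - 40) = √(3/(-2 + √26/3) - 40) = √(-40 + 3/(-2 + √26/3))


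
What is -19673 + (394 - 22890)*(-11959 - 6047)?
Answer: 405043303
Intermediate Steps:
-19673 + (394 - 22890)*(-11959 - 6047) = -19673 - 22496*(-18006) = -19673 + 405062976 = 405043303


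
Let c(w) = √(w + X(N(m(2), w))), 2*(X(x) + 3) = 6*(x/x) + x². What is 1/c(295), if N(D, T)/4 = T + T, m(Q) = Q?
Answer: √309455/928365 ≈ 0.00059921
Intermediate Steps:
N(D, T) = 8*T (N(D, T) = 4*(T + T) = 4*(2*T) = 8*T)
X(x) = x²/2 (X(x) = -3 + (6*(x/x) + x²)/2 = -3 + (6*1 + x²)/2 = -3 + (6 + x²)/2 = -3 + (3 + x²/2) = x²/2)
c(w) = √(w + 32*w²) (c(w) = √(w + (8*w)²/2) = √(w + (64*w²)/2) = √(w + 32*w²))
1/c(295) = 1/(√(295*(1 + 32*295))) = 1/(√(295*(1 + 9440))) = 1/(√(295*9441)) = 1/(√2785095) = 1/(3*√309455) = √309455/928365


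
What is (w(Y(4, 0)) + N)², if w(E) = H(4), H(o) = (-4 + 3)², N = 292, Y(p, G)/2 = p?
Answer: 85849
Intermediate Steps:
Y(p, G) = 2*p
H(o) = 1 (H(o) = (-1)² = 1)
w(E) = 1
(w(Y(4, 0)) + N)² = (1 + 292)² = 293² = 85849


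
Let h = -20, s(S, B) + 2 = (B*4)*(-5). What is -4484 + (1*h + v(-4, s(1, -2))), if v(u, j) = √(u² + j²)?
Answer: -4504 + 2*√365 ≈ -4465.8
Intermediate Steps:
s(S, B) = -2 - 20*B (s(S, B) = -2 + (B*4)*(-5) = -2 + (4*B)*(-5) = -2 - 20*B)
v(u, j) = √(j² + u²)
-4484 + (1*h + v(-4, s(1, -2))) = -4484 + (1*(-20) + √((-2 - 20*(-2))² + (-4)²)) = -4484 + (-20 + √((-2 + 40)² + 16)) = -4484 + (-20 + √(38² + 16)) = -4484 + (-20 + √(1444 + 16)) = -4484 + (-20 + √1460) = -4484 + (-20 + 2*√365) = -4504 + 2*√365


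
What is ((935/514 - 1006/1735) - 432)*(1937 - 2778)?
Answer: 323068584899/891790 ≈ 3.6227e+5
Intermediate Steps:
((935/514 - 1006/1735) - 432)*(1937 - 2778) = ((935*(1/514) - 1006*1/1735) - 432)*(-841) = ((935/514 - 1006/1735) - 432)*(-841) = (1105141/891790 - 432)*(-841) = -384148139/891790*(-841) = 323068584899/891790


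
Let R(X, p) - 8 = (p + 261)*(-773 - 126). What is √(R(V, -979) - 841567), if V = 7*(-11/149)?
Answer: I*√196077 ≈ 442.81*I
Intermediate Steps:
V = -77/149 (V = 7*(-11*1/149) = 7*(-11/149) = -77/149 ≈ -0.51678)
R(X, p) = -234631 - 899*p (R(X, p) = 8 + (p + 261)*(-773 - 126) = 8 + (261 + p)*(-899) = 8 + (-234639 - 899*p) = -234631 - 899*p)
√(R(V, -979) - 841567) = √((-234631 - 899*(-979)) - 841567) = √((-234631 + 880121) - 841567) = √(645490 - 841567) = √(-196077) = I*√196077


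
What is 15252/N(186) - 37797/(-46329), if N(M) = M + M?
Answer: 645762/15443 ≈ 41.816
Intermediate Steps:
N(M) = 2*M
15252/N(186) - 37797/(-46329) = 15252/((2*186)) - 37797/(-46329) = 15252/372 - 37797*(-1/46329) = 15252*(1/372) + 12599/15443 = 41 + 12599/15443 = 645762/15443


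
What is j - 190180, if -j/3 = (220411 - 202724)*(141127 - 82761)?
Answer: -3097148506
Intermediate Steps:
j = -3096958326 (j = -3*(220411 - 202724)*(141127 - 82761) = -53061*58366 = -3*1032319442 = -3096958326)
j - 190180 = -3096958326 - 190180 = -3097148506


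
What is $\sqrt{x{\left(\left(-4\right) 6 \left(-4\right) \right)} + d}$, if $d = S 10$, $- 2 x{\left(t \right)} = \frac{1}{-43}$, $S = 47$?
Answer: $\frac{\sqrt{3476206}}{86} \approx 21.68$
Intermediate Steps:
$x{\left(t \right)} = \frac{1}{86}$ ($x{\left(t \right)} = - \frac{1}{2 \left(-43\right)} = \left(- \frac{1}{2}\right) \left(- \frac{1}{43}\right) = \frac{1}{86}$)
$d = 470$ ($d = 47 \cdot 10 = 470$)
$\sqrt{x{\left(\left(-4\right) 6 \left(-4\right) \right)} + d} = \sqrt{\frac{1}{86} + 470} = \sqrt{\frac{40421}{86}} = \frac{\sqrt{3476206}}{86}$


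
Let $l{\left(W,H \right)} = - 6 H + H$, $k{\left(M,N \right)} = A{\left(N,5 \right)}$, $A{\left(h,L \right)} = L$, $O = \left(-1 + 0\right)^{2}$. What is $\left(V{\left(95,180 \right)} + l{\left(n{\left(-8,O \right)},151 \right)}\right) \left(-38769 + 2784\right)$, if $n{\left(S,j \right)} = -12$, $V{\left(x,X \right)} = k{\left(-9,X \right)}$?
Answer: $26988750$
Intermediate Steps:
$O = 1$ ($O = \left(-1\right)^{2} = 1$)
$k{\left(M,N \right)} = 5$
$V{\left(x,X \right)} = 5$
$l{\left(W,H \right)} = - 5 H$
$\left(V{\left(95,180 \right)} + l{\left(n{\left(-8,O \right)},151 \right)}\right) \left(-38769 + 2784\right) = \left(5 - 755\right) \left(-38769 + 2784\right) = \left(5 - 755\right) \left(-35985\right) = \left(-750\right) \left(-35985\right) = 26988750$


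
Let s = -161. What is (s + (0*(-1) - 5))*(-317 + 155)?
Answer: 26892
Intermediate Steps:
(s + (0*(-1) - 5))*(-317 + 155) = (-161 + (0*(-1) - 5))*(-317 + 155) = (-161 + (0 - 5))*(-162) = (-161 - 5)*(-162) = -166*(-162) = 26892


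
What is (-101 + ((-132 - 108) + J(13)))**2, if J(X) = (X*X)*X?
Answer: 3444736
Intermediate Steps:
J(X) = X**3 (J(X) = X**2*X = X**3)
(-101 + ((-132 - 108) + J(13)))**2 = (-101 + ((-132 - 108) + 13**3))**2 = (-101 + (-240 + 2197))**2 = (-101 + 1957)**2 = 1856**2 = 3444736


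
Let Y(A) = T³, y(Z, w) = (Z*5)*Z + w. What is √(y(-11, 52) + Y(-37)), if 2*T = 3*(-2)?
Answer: 3*√70 ≈ 25.100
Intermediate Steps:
T = -3 (T = (3*(-2))/2 = (½)*(-6) = -3)
y(Z, w) = w + 5*Z² (y(Z, w) = (5*Z)*Z + w = 5*Z² + w = w + 5*Z²)
Y(A) = -27 (Y(A) = (-3)³ = -27)
√(y(-11, 52) + Y(-37)) = √((52 + 5*(-11)²) - 27) = √((52 + 5*121) - 27) = √((52 + 605) - 27) = √(657 - 27) = √630 = 3*√70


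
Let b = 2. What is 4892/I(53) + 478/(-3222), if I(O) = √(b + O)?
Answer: -239/1611 + 4892*√55/55 ≈ 659.49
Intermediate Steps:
I(O) = √(2 + O)
4892/I(53) + 478/(-3222) = 4892/(√(2 + 53)) + 478/(-3222) = 4892/(√55) + 478*(-1/3222) = 4892*(√55/55) - 239/1611 = 4892*√55/55 - 239/1611 = -239/1611 + 4892*√55/55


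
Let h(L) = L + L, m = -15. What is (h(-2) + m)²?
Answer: 361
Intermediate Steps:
h(L) = 2*L
(h(-2) + m)² = (2*(-2) - 15)² = (-4 - 15)² = (-19)² = 361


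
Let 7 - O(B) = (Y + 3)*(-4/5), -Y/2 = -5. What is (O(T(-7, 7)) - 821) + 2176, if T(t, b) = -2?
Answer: 6862/5 ≈ 1372.4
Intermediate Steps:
Y = 10 (Y = -2*(-5) = 10)
O(B) = 87/5 (O(B) = 7 - (10 + 3)*(-4/5) = 7 - 13*(-4*⅕) = 7 - 13*(-4)/5 = 7 - 1*(-52/5) = 7 + 52/5 = 87/5)
(O(T(-7, 7)) - 821) + 2176 = (87/5 - 821) + 2176 = -4018/5 + 2176 = 6862/5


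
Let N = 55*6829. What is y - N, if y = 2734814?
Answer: 2359219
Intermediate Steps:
N = 375595
y - N = 2734814 - 1*375595 = 2734814 - 375595 = 2359219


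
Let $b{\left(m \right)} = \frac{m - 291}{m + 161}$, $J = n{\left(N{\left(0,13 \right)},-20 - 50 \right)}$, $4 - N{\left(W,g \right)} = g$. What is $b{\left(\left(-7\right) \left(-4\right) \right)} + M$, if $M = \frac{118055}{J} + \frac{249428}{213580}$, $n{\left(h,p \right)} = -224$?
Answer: $- \frac{170267998759}{322932960} \approx -527.25$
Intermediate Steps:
$N{\left(W,g \right)} = 4 - g$
$J = -224$
$b{\left(m \right)} = \frac{-291 + m}{161 + m}$
$M = - \frac{898511251}{1708640}$ ($M = \frac{118055}{-224} + \frac{249428}{213580} = 118055 \left(- \frac{1}{224}\right) + 249428 \cdot \frac{1}{213580} = - \frac{16865}{32} + \frac{62357}{53395} = - \frac{898511251}{1708640} \approx -525.86$)
$b{\left(\left(-7\right) \left(-4\right) \right)} + M = \frac{-291 - -28}{161 - -28} - \frac{898511251}{1708640} = \frac{-291 + 28}{161 + 28} - \frac{898511251}{1708640} = \frac{1}{189} \left(-263\right) - \frac{898511251}{1708640} = - \frac{263}{189} - \frac{898511251}{1708640} = - \frac{170267998759}{322932960}$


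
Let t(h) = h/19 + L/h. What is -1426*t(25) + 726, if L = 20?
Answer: -217656/95 ≈ -2291.1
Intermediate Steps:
t(h) = 20/h + h/19 (t(h) = h/19 + 20/h = 20/h + h/19)
-1426*t(25) + 726 = -1426*(20/25 + (1/19)*25) + 726 = -1426*(20*(1/25) + 25/19) + 726 = -1426*(⅘ + 25/19) + 726 = -1426*201/95 + 726 = -286626/95 + 726 = -217656/95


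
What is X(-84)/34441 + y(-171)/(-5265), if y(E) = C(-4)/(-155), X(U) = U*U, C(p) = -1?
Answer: 185748089/906659325 ≈ 0.20487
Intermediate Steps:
X(U) = U²
y(E) = 1/155 (y(E) = -1/(-155) = -1*(-1/155) = 1/155)
X(-84)/34441 + y(-171)/(-5265) = (-84)²/34441 + (1/155)/(-5265) = 7056*(1/34441) + (1/155)*(-1/5265) = 7056/34441 - 1/816075 = 185748089/906659325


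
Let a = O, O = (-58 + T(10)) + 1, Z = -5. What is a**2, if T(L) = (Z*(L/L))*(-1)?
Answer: 2704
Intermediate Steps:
T(L) = 5 (T(L) = -5*L/L*(-1) = -5*1*(-1) = -5*(-1) = 5)
O = -52 (O = (-58 + 5) + 1 = -53 + 1 = -52)
a = -52
a**2 = (-52)**2 = 2704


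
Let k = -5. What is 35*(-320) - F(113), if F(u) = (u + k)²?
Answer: -22864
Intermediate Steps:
F(u) = (-5 + u)² (F(u) = (u - 5)² = (-5 + u)²)
35*(-320) - F(113) = 35*(-320) - (-5 + 113)² = -11200 - 1*108² = -11200 - 1*11664 = -11200 - 11664 = -22864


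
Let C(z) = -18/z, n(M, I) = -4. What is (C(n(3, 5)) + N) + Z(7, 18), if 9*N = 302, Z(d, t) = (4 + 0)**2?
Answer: 973/18 ≈ 54.056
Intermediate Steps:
Z(d, t) = 16 (Z(d, t) = 4**2 = 16)
N = 302/9 (N = (1/9)*302 = 302/9 ≈ 33.556)
(C(n(3, 5)) + N) + Z(7, 18) = (-18/(-4) + 302/9) + 16 = (-18*(-1/4) + 302/9) + 16 = (9/2 + 302/9) + 16 = 685/18 + 16 = 973/18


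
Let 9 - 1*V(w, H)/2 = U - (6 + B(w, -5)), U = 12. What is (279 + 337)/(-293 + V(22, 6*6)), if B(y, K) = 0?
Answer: -88/41 ≈ -2.1463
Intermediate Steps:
V(w, H) = 6 (V(w, H) = 18 - 2*(12 - (6 + 0)) = 18 - 2*(12 - 1*6) = 18 - 2*(12 - 6) = 18 - 2*6 = 18 - 12 = 6)
(279 + 337)/(-293 + V(22, 6*6)) = (279 + 337)/(-293 + 6) = 616/(-287) = 616*(-1/287) = -88/41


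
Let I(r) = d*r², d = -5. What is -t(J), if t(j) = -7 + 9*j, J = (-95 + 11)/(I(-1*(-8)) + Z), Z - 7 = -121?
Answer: 163/31 ≈ 5.2581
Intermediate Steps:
Z = -114 (Z = 7 - 121 = -114)
I(r) = -5*r²
J = 6/31 (J = (-95 + 11)/(-5*(-1*(-8))² - 114) = -84/(-5*8² - 114) = -84/(-5*64 - 114) = -84/(-320 - 114) = -84/(-434) = -84*(-1/434) = 6/31 ≈ 0.19355)
-t(J) = -(-7 + 9*(6/31)) = -(-7 + 54/31) = -1*(-163/31) = 163/31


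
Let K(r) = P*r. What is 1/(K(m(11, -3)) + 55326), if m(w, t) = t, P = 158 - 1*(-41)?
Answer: 1/54729 ≈ 1.8272e-5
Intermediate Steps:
P = 199 (P = 158 + 41 = 199)
K(r) = 199*r
1/(K(m(11, -3)) + 55326) = 1/(199*(-3) + 55326) = 1/(-597 + 55326) = 1/54729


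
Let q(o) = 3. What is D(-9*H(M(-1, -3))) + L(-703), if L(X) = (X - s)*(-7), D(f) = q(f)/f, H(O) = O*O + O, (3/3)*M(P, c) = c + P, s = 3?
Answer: 177911/36 ≈ 4942.0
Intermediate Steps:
M(P, c) = P + c (M(P, c) = c + P = P + c)
H(O) = O + O**2 (H(O) = O**2 + O = O + O**2)
D(f) = 3/f
L(X) = 21 - 7*X (L(X) = (X - 1*3)*(-7) = (X - 3)*(-7) = (-3 + X)*(-7) = 21 - 7*X)
D(-9*H(M(-1, -3))) + L(-703) = 3/((-9*(-1 - 3)*(1 + (-1 - 3)))) + (21 - 7*(-703)) = 3/((-(-36)*(1 - 4))) + (21 + 4921) = 3/((-(-36)*(-3))) + 4942 = 3/((-9*12)) + 4942 = 3/(-108) + 4942 = 3*(-1/108) + 4942 = -1/36 + 4942 = 177911/36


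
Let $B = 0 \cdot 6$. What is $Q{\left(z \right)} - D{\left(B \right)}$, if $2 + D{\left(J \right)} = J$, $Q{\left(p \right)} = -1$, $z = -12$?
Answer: $1$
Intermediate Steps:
$B = 0$
$D{\left(J \right)} = -2 + J$
$Q{\left(z \right)} - D{\left(B \right)} = -1 - \left(-2 + 0\right) = -1 - -2 = -1 + 2 = 1$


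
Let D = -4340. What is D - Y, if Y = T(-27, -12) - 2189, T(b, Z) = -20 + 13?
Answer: -2144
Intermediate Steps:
T(b, Z) = -7
Y = -2196 (Y = -7 - 2189 = -2196)
D - Y = -4340 - 1*(-2196) = -4340 + 2196 = -2144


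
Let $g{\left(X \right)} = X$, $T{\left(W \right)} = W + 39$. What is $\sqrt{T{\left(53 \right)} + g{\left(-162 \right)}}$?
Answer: $i \sqrt{70} \approx 8.3666 i$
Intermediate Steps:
$T{\left(W \right)} = 39 + W$
$\sqrt{T{\left(53 \right)} + g{\left(-162 \right)}} = \sqrt{\left(39 + 53\right) - 162} = \sqrt{92 - 162} = \sqrt{-70} = i \sqrt{70}$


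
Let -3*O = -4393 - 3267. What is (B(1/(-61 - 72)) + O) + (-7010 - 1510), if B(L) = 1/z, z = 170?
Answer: -3042997/510 ≈ -5966.7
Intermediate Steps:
O = 7660/3 (O = -(-4393 - 3267)/3 = -1/3*(-7660) = 7660/3 ≈ 2553.3)
B(L) = 1/170
(B(1/(-61 - 72)) + O) + (-7010 - 1510) = (1/170 + 7660/3) + (-7010 - 1510) = 1302203/510 - 8520 = -3042997/510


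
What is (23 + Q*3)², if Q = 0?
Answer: 529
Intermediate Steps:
(23 + Q*3)² = (23 + 0*3)² = (23 + 0)² = 23² = 529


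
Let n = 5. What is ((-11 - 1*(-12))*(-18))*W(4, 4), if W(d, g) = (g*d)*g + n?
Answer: -1242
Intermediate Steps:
W(d, g) = 5 + d*g² (W(d, g) = (g*d)*g + 5 = (d*g)*g + 5 = d*g² + 5 = 5 + d*g²)
((-11 - 1*(-12))*(-18))*W(4, 4) = ((-11 - 1*(-12))*(-18))*(5 + 4*4²) = ((-11 + 12)*(-18))*(5 + 4*16) = (1*(-18))*(5 + 64) = -18*69 = -1242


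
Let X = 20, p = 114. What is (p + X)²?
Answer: 17956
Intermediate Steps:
(p + X)² = (114 + 20)² = 134² = 17956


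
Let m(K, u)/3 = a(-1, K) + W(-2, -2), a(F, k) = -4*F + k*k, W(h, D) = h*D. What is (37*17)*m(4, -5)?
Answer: 45288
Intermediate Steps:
W(h, D) = D*h
a(F, k) = k² - 4*F (a(F, k) = -4*F + k² = k² - 4*F)
m(K, u) = 24 + 3*K² (m(K, u) = 3*((K² - 4*(-1)) - 2*(-2)) = 3*((K² + 4) + 4) = 3*((4 + K²) + 4) = 3*(8 + K²) = 24 + 3*K²)
(37*17)*m(4, -5) = (37*17)*(24 + 3*4²) = 629*(24 + 3*16) = 629*(24 + 48) = 629*72 = 45288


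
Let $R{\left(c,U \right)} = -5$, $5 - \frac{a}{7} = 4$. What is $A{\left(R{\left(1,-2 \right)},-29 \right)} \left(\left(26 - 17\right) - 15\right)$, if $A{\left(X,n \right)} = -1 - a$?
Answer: $48$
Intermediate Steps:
$a = 7$ ($a = 35 - 28 = 7$)
$A{\left(X,n \right)} = -8$ ($A{\left(X,n \right)} = -1 - 7 = -8$)
$A{\left(R{\left(1,-2 \right)},-29 \right)} \left(\left(26 - 17\right) - 15\right) = - 8 \left(\left(26 - 17\right) - 15\right) = - 8 \left(9 - 15\right) = \left(-8\right) \left(-6\right) = 48$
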